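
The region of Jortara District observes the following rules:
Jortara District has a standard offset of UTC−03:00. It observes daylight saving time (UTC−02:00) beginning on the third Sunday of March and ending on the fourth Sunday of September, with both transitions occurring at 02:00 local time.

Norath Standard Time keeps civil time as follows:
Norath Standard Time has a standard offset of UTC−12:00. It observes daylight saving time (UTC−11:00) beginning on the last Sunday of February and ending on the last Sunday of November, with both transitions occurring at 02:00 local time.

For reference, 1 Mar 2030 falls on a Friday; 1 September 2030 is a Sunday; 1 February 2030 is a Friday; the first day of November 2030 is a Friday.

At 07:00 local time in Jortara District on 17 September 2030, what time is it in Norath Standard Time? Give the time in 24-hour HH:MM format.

1 March 2030 is a Friday, so the first Sunday is March 3 and the third is March 17.
1 September 2030 is a Sunday, so the first Sunday is September 1 and the fourth is September 22.
Daylight saving runs 17 March – 22 September; 17 September 2030 is inside that window, so Jortara District is at UTC−02:00.
07:00 Jortara District + 2h = 09:00 UTC.
1 February 2030 is a Friday, so Sundays fall on 3, 10, 17, 24; the last is February 24.
1 November 2030 is a Friday, so Sundays fall on 3, 10, 17, 24; the last is November 24.
At the standard offset (UTC−12:00), 09:00 UTC − 12h = 21:00 Norath Standard Time standard time (rolling into the previous day, 16 September 2030).
Daylight saving runs 24 February – 24 November; the standard-time date in Norath Standard Time, 16 September 2030, is inside that window, so Norath Standard Time is at UTC−11:00.
09:00 UTC − 11h = 22:00 Norath Standard Time (rolling into the previous day, 16 September 2030).

22:00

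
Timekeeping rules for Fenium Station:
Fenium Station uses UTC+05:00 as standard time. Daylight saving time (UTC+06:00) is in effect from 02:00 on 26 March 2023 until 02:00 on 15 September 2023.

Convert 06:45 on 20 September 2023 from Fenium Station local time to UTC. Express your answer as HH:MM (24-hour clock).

20 September 2023 is outside the daylight-saving period (26 March – 15 September), so Fenium Station is on standard time, UTC+05:00.
06:45 local − 5h = 01:45 UTC.

01:45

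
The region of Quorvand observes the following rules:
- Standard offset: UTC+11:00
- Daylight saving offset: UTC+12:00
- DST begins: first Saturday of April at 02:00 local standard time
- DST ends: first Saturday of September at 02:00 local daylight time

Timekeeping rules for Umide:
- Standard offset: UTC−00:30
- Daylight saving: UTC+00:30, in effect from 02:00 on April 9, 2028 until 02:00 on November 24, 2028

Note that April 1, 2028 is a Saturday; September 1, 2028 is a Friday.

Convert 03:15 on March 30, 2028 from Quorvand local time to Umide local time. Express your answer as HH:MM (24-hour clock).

1 April 2028 is a Saturday, so the first Saturday is April 1.
1 September 2028 is a Friday, so the first Saturday is September 2.
March 30, 2028 does not fall between 1 April and 2 September, so daylight saving is not in effect and Quorvand is at UTC+11:00.
03:15 Quorvand − 11h = 16:15 UTC (rolling into the previous day, 29 March 2028).
At the standard offset (UTC−00:30), 16:15 UTC − 0h30m = 15:45 Umide standard time.
The standard-time date in Umide, March 29, 2028, is outside the daylight-saving period (9 April – 24 November), so Umide is on standard time, UTC−00:30.
16:15 UTC − 0h30m = 15:45 Umide.

15:45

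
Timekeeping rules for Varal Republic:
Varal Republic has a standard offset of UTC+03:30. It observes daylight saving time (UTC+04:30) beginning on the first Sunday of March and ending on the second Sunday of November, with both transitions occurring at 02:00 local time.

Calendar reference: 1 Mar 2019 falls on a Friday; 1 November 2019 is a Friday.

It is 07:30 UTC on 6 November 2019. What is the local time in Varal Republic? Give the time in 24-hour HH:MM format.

12:00

1 March 2019 is a Friday, so the first Sunday is March 3.
1 November 2019 is a Friday, so the first Sunday is November 3 and the second is November 10.
At the standard offset (UTC+03:30), 07:30 UTC + 3h30m = 11:00 Varal Republic standard time.
Daylight saving runs 3 March – 10 November; the standard-time date in Varal Republic, 6 November 2019, is inside that window, so Varal Republic is at UTC+04:30.
07:30 UTC + 4h30m = 12:00 local.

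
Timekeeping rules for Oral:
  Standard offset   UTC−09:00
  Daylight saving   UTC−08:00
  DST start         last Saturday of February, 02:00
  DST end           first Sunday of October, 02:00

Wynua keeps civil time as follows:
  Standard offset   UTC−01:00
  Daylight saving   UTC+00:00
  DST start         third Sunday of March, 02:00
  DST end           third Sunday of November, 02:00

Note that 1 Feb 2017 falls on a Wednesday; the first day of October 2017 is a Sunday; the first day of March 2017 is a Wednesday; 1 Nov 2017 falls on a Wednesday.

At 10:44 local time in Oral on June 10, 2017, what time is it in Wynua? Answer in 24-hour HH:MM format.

18:44

1 February 2017 is a Wednesday, so Saturdays fall on 4, 11, 18, 25; the last is February 25.
1 October 2017 is a Sunday, so the first Sunday is October 1.
Daylight saving runs 25 February – 1 October; June 10, 2017 is inside that window, so Oral is at UTC−08:00.
10:44 Oral + 8h = 18:44 UTC.
1 March 2017 is a Wednesday, so the first Sunday is March 5 and the third is March 19.
1 November 2017 is a Wednesday, so the first Sunday is November 5 and the third is November 19.
At the standard offset (UTC−01:00), 18:44 UTC − 1h = 17:44 Wynua standard time.
Daylight saving runs 19 March – 19 November; the standard-time date in Wynua, June 10, 2017, is inside that window, so Wynua is at UTC+00:00.
18:44 UTC + 0h = 18:44 Wynua.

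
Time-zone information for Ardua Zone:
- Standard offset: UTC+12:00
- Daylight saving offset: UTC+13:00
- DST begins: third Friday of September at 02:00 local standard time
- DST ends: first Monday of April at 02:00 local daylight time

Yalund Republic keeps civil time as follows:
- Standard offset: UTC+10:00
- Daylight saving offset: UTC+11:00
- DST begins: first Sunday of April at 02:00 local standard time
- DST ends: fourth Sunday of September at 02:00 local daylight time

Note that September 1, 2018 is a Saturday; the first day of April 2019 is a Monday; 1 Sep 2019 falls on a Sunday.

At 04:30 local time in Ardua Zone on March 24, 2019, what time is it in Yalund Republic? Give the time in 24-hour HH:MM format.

1 September 2018 is a Saturday, so the first Friday is September 7 and the third is September 21.
1 April 2019 is a Monday, so the first Monday is April 1.
March 24, 2019 falls between 21 September 2018 and 1 April 2019, so daylight saving is in effect and Ardua Zone is at UTC+13:00.
04:30 Ardua Zone − 13h = 15:30 UTC (rolling into the previous day, 23 March 2019).
1 April 2019 is a Monday, so the first Sunday is April 7.
1 September 2019 is a Sunday, so the first Sunday is September 1 and the fourth is September 22.
At the standard offset (UTC+10:00), 15:30 UTC + 10h = 01:30 Yalund Republic standard time (rolling into the next day, 24 March 2019).
Daylight saving runs 7 April – 22 September; the standard-time date in Yalund Republic, March 24, 2019, is outside that window, so Yalund Republic is on standard time at UTC+10:00.
15:30 UTC + 10h = 01:30 Yalund Republic (rolling into the next day, 24 March 2019).

01:30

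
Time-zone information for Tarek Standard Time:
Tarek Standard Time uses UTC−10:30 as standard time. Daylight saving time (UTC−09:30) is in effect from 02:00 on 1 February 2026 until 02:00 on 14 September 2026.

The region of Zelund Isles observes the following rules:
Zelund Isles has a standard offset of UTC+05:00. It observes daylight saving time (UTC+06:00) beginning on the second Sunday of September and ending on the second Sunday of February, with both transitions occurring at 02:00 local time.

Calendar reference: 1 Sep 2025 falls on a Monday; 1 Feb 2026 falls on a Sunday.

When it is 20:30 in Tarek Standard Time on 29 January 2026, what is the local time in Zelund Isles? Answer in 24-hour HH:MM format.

29 January 2026 is outside the daylight-saving period (1 February – 14 September), so Tarek Standard Time is on standard time, UTC−10:30.
20:30 Tarek Standard Time + 10h30m = 07:00 UTC (rolling into the next day, 30 January 2026).
1 September 2025 is a Monday, so the first Sunday is September 7 and the second is September 14.
1 February 2026 is a Sunday, so the first Sunday is February 1 and the second is February 8.
At the standard offset (UTC+05:00), 07:00 UTC + 5h = 12:00 Zelund Isles standard time.
Daylight saving runs 14 September 2025 – 8 February 2026; the standard-time date in Zelund Isles, 30 January 2026, is inside that window, so Zelund Isles is at UTC+06:00.
07:00 UTC + 6h = 13:00 Zelund Isles.

13:00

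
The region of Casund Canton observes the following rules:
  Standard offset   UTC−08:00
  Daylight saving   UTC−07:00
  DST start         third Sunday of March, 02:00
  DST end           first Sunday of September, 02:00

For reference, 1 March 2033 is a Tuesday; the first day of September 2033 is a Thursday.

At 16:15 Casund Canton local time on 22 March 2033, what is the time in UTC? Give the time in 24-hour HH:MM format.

1 March 2033 is a Tuesday, so the first Sunday is March 6 and the third is March 20.
1 September 2033 is a Thursday, so the first Sunday is September 4.
Daylight saving runs 20 March – 4 September; 22 March 2033 is inside that window, so Casund Canton is at UTC−07:00.
16:15 local + 7h = 23:15 UTC.

23:15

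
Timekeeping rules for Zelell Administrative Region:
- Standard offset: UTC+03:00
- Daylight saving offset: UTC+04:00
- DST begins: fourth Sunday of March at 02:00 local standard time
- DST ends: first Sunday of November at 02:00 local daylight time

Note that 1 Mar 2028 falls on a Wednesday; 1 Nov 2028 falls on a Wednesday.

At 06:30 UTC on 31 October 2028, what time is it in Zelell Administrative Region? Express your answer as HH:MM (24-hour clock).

1 March 2028 is a Wednesday, so the first Sunday is March 5 and the fourth is March 26.
1 November 2028 is a Wednesday, so the first Sunday is November 5.
At the standard offset (UTC+03:00), 06:30 UTC + 3h = 09:30 Zelell Administrative Region standard time.
Daylight saving runs 26 March – 5 November; the standard-time date in Zelell Administrative Region, 31 October 2028, is inside that window, so Zelell Administrative Region is at UTC+04:00.
06:30 UTC + 4h = 10:30 local.

10:30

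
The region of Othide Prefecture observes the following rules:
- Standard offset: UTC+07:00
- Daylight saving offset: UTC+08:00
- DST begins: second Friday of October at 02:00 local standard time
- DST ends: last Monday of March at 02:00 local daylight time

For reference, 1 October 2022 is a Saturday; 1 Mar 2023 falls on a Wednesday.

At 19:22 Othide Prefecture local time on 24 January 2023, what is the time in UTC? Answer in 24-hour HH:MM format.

11:22

1 October 2022 is a Saturday, so the first Friday is October 7 and the second is October 14.
1 March 2023 is a Wednesday, so Mondays fall on 6, 13, 20, 27; the last is March 27.
24 January 2023 falls between 14 October 2022 and 27 March 2023, so daylight saving is in effect and Othide Prefecture is at UTC+08:00.
19:22 local − 8h = 11:22 UTC.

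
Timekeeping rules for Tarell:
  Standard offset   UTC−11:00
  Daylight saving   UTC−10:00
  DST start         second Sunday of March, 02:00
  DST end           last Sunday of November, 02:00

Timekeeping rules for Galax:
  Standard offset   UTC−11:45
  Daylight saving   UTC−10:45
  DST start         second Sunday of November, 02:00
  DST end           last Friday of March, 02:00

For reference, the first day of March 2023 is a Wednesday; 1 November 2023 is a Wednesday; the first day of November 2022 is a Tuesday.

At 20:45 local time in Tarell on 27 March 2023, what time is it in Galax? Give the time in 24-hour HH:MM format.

20:00

1 March 2023 is a Wednesday, so the first Sunday is March 5 and the second is March 12.
1 November 2023 is a Wednesday, so Sundays fall on 5, 12, 19, 26; the last is November 26.
27 March 2023 lies within the daylight-saving period (12 March – 26 November), so Tarell is on daylight time, UTC−10:00.
20:45 Tarell + 10h = 06:45 UTC (rolling into the next day, 28 March 2023).
1 November 2022 is a Tuesday, so the first Sunday is November 6 and the second is November 13.
1 March 2023 is a Wednesday, so Fridays fall on 3, 10, 17, 24, 31; the last is March 31.
At the standard offset (UTC−11:45), 06:45 UTC − 11h45m = 19:00 Galax standard time (rolling into the previous day, 27 March 2023).
The standard-time date in Galax, 27 March 2023, lies within the daylight-saving period (13 November 2022 – 31 March 2023), so Galax is on daylight time, UTC−10:45.
06:45 UTC − 10h45m = 20:00 Galax (rolling into the previous day, 27 March 2023).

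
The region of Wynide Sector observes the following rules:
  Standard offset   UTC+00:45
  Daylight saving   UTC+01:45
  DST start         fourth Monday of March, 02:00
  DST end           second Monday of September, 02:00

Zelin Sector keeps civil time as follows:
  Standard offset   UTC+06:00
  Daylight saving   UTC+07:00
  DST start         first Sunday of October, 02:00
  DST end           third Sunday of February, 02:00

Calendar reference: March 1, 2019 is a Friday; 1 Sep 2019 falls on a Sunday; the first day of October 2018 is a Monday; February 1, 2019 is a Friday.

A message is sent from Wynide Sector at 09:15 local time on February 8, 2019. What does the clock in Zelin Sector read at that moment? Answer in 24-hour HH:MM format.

1 March 2019 is a Friday, so the first Monday is March 4 and the fourth is March 25.
1 September 2019 is a Sunday, so the first Monday is September 2 and the second is September 9.
February 8, 2019 does not fall between 25 March and 9 September, so daylight saving is not in effect and Wynide Sector is at UTC+00:45.
09:15 Wynide Sector − 0h45m = 08:30 UTC.
1 October 2018 is a Monday, so the first Sunday is October 7.
1 February 2019 is a Friday, so the first Sunday is February 3 and the third is February 17.
At the standard offset (UTC+06:00), 08:30 UTC + 6h = 14:30 Zelin Sector standard time.
Daylight saving runs 7 October 2018 – 17 February 2019; the standard-time date in Zelin Sector, February 8, 2019, is inside that window, so Zelin Sector is at UTC+07:00.
08:30 UTC + 7h = 15:30 Zelin Sector.

15:30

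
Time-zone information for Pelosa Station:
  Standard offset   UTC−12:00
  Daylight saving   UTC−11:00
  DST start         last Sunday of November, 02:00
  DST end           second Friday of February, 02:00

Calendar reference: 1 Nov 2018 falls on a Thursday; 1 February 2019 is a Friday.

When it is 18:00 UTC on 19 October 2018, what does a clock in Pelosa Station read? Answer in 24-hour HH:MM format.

06:00

1 November 2018 is a Thursday, so Sundays fall on 4, 11, 18, 25; the last is November 25.
1 February 2019 is a Friday, so the first Friday is February 1 and the second is February 8.
At the standard offset (UTC−12:00), 18:00 UTC − 12h = 06:00 Pelosa Station standard time.
The standard-time date in Pelosa Station, 19 October 2018, is outside the daylight-saving period (25 November 2018 – 8 February 2019), so Pelosa Station is on standard time, UTC−12:00.
18:00 UTC − 12h = 06:00 local.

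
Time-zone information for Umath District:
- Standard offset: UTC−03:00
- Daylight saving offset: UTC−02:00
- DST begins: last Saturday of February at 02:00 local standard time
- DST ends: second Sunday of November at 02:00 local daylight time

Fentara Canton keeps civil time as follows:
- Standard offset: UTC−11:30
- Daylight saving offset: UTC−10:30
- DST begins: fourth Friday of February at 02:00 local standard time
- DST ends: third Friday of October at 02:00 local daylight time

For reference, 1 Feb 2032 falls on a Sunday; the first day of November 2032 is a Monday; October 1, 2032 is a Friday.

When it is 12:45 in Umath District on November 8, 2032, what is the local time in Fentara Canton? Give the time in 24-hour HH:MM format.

1 February 2032 is a Sunday, so Saturdays fall on 7, 14, 21, 28; the last is February 28.
1 November 2032 is a Monday, so the first Sunday is November 7 and the second is November 14.
November 8, 2032 lies within the daylight-saving period (28 February – 14 November), so Umath District is on daylight time, UTC−02:00.
12:45 Umath District + 2h = 14:45 UTC.
1 February 2032 is a Sunday, so the first Friday is February 6 and the fourth is February 27.
1 October 2032 is a Friday, so the first Friday is October 1 and the third is October 15.
At the standard offset (UTC−11:30), 14:45 UTC − 11h30m = 03:15 Fentara Canton standard time.
The standard-time date in Fentara Canton, November 8, 2032, does not fall between 27 February and 15 October, so daylight saving is not in effect and Fentara Canton is at UTC−11:30.
14:45 UTC − 11h30m = 03:15 Fentara Canton.

03:15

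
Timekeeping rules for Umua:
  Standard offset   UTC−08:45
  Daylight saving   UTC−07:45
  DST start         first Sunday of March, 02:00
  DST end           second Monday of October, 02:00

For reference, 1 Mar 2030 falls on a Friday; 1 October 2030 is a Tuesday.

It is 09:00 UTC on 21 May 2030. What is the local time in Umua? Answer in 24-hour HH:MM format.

01:15

1 March 2030 is a Friday, so the first Sunday is March 3.
1 October 2030 is a Tuesday, so the first Monday is October 7 and the second is October 14.
At the standard offset (UTC−08:45), 09:00 UTC − 8h45m = 00:15 Umua standard time.
The standard-time date in Umua, 21 May 2030, falls between 3 March and 14 October, so daylight saving is in effect and Umua is at UTC−07:45.
09:00 UTC − 7h45m = 01:15 local.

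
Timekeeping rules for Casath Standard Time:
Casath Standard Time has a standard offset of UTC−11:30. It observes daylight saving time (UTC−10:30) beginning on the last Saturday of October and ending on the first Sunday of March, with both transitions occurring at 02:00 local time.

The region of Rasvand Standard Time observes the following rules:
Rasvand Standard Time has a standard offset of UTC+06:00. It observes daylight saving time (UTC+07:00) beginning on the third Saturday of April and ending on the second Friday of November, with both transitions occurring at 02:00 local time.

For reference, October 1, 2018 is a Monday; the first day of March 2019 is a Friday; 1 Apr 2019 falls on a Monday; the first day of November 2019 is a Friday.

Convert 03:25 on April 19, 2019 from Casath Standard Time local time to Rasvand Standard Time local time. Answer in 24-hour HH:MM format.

1 October 2018 is a Monday, so Saturdays fall on 6, 13, 20, 27; the last is October 27.
1 March 2019 is a Friday, so the first Sunday is March 3.
April 19, 2019 does not fall between 27 October 2018 and 3 March 2019, so daylight saving is not in effect and Casath Standard Time is at UTC−11:30.
03:25 Casath Standard Time + 11h30m = 14:55 UTC.
1 April 2019 is a Monday, so the first Saturday is April 6 and the third is April 20.
1 November 2019 is a Friday, so the first Friday is November 1 and the second is November 8.
At the standard offset (UTC+06:00), 14:55 UTC + 6h = 20:55 Rasvand Standard Time standard time.
The standard-time date in Rasvand Standard Time, April 19, 2019, does not fall between 20 April and 8 November, so daylight saving is not in effect and Rasvand Standard Time is at UTC+06:00.
14:55 UTC + 6h = 20:55 Rasvand Standard Time.

20:55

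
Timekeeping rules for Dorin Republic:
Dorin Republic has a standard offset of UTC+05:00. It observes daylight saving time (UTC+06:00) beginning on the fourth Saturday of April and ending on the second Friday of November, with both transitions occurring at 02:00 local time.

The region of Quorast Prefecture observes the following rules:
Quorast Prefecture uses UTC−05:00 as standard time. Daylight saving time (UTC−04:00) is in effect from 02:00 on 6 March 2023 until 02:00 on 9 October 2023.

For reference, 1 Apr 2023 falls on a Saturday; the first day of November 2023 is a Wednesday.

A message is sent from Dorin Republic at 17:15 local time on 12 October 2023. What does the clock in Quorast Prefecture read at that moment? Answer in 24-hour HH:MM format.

1 April 2023 is a Saturday, so the first Saturday is April 1 and the fourth is April 22.
1 November 2023 is a Wednesday, so the first Friday is November 3 and the second is November 10.
12 October 2023 falls between 22 April and 10 November, so daylight saving is in effect and Dorin Republic is at UTC+06:00.
17:15 Dorin Republic − 6h = 11:15 UTC.
At the standard offset (UTC−05:00), 11:15 UTC − 5h = 06:15 Quorast Prefecture standard time.
The standard-time date in Quorast Prefecture, 12 October 2023, is outside the daylight-saving period (6 March – 9 October), so Quorast Prefecture is on standard time, UTC−05:00.
11:15 UTC − 5h = 06:15 Quorast Prefecture.

06:15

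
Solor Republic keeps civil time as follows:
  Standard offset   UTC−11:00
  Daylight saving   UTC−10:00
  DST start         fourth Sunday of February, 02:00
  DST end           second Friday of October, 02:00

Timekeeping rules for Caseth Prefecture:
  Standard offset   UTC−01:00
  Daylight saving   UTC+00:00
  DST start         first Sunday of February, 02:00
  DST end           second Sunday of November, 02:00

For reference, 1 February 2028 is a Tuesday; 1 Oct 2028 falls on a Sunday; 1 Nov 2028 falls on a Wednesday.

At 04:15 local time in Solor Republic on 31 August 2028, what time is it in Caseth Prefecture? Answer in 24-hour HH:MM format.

14:15

1 February 2028 is a Tuesday, so the first Sunday is February 6 and the fourth is February 27.
1 October 2028 is a Sunday, so the first Friday is October 6 and the second is October 13.
Daylight saving runs 27 February – 13 October; 31 August 2028 is inside that window, so Solor Republic is at UTC−10:00.
04:15 Solor Republic + 10h = 14:15 UTC.
1 February 2028 is a Tuesday, so the first Sunday is February 6.
1 November 2028 is a Wednesday, so the first Sunday is November 5 and the second is November 12.
At the standard offset (UTC−01:00), 14:15 UTC − 1h = 13:15 Caseth Prefecture standard time.
The standard-time date in Caseth Prefecture, 31 August 2028, falls between 6 February and 12 November, so daylight saving is in effect and Caseth Prefecture is at UTC+00:00.
14:15 UTC + 0h = 14:15 Caseth Prefecture.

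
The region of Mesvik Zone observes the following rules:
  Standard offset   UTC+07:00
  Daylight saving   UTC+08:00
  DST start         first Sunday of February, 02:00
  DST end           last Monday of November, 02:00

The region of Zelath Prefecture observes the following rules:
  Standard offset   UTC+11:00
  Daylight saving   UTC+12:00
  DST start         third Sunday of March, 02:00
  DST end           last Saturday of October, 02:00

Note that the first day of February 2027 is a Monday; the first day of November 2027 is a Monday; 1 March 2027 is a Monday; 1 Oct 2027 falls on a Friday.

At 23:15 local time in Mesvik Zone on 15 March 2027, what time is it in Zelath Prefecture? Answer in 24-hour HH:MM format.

1 February 2027 is a Monday, so the first Sunday is February 7.
1 November 2027 is a Monday, so Mondays fall on 1, 8, 15, 22, 29; the last is November 29.
15 March 2027 falls between 7 February and 29 November, so daylight saving is in effect and Mesvik Zone is at UTC+08:00.
23:15 Mesvik Zone − 8h = 15:15 UTC.
1 March 2027 is a Monday, so the first Sunday is March 7 and the third is March 21.
1 October 2027 is a Friday, so Saturdays fall on 2, 9, 16, 23, 30; the last is October 30.
At the standard offset (UTC+11:00), 15:15 UTC + 11h = 02:15 Zelath Prefecture standard time (rolling into the next day, 16 March 2027).
Daylight saving runs 21 March – 30 October; the standard-time date in Zelath Prefecture, 16 March 2027, is outside that window, so Zelath Prefecture is on standard time at UTC+11:00.
15:15 UTC + 11h = 02:15 Zelath Prefecture (rolling into the next day, 16 March 2027).

02:15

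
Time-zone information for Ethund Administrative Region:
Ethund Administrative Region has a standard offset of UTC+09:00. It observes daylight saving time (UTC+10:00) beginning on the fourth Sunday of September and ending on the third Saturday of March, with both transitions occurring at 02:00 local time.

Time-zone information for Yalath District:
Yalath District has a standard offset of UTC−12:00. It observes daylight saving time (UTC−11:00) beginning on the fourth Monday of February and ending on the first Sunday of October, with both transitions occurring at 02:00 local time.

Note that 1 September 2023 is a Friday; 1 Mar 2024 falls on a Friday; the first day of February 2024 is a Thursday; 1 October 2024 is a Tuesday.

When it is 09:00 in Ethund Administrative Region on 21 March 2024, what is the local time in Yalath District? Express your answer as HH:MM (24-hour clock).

13:00

1 September 2023 is a Friday, so the first Sunday is September 3 and the fourth is September 24.
1 March 2024 is a Friday, so the first Saturday is March 2 and the third is March 16.
21 March 2024 does not fall between 24 September 2023 and 16 March 2024, so daylight saving is not in effect and Ethund Administrative Region is at UTC+09:00.
09:00 Ethund Administrative Region − 9h = 00:00 UTC.
1 February 2024 is a Thursday, so the first Monday is February 5 and the fourth is February 26.
1 October 2024 is a Tuesday, so the first Sunday is October 6.
At the standard offset (UTC−12:00), 00:00 UTC − 12h = 12:00 Yalath District standard time (rolling into the previous day, 20 March 2024).
The standard-time date in Yalath District, 20 March 2024, lies within the daylight-saving period (26 February – 6 October), so Yalath District is on daylight time, UTC−11:00.
00:00 UTC − 11h = 13:00 Yalath District (rolling into the previous day, 20 March 2024).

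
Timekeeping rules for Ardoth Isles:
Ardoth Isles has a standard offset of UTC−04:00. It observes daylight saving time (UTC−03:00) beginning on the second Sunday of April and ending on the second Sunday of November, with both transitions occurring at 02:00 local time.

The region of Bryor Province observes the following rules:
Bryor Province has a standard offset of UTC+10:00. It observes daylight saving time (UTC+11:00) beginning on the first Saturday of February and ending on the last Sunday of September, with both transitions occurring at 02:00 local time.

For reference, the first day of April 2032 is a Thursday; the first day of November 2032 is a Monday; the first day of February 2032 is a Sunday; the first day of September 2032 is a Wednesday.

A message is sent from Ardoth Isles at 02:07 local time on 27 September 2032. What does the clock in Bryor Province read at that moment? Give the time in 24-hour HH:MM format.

1 April 2032 is a Thursday, so the first Sunday is April 4 and the second is April 11.
1 November 2032 is a Monday, so the first Sunday is November 7 and the second is November 14.
27 September 2032 lies within the daylight-saving period (11 April – 14 November), so Ardoth Isles is on daylight time, UTC−03:00.
02:07 Ardoth Isles + 3h = 05:07 UTC.
1 February 2032 is a Sunday, so the first Saturday is February 7.
1 September 2032 is a Wednesday, so Sundays fall on 5, 12, 19, 26; the last is September 26.
At the standard offset (UTC+10:00), 05:07 UTC + 10h = 15:07 Bryor Province standard time.
The standard-time date in Bryor Province, 27 September 2032, does not fall between 7 February and 26 September, so daylight saving is not in effect and Bryor Province is at UTC+10:00.
05:07 UTC + 10h = 15:07 Bryor Province.

15:07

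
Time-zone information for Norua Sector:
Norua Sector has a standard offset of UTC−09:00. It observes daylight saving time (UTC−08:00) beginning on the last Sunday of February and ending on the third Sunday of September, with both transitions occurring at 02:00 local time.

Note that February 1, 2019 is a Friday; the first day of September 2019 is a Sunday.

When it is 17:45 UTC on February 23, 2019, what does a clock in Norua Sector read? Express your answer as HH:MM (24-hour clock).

08:45

1 February 2019 is a Friday, so Sundays fall on 3, 10, 17, 24; the last is February 24.
1 September 2019 is a Sunday, so the first Sunday is September 1 and the third is September 15.
At the standard offset (UTC−09:00), 17:45 UTC − 9h = 08:45 Norua Sector standard time.
Daylight saving runs 24 February – 15 September; the standard-time date in Norua Sector, February 23, 2019, is outside that window, so Norua Sector is on standard time at UTC−09:00.
17:45 UTC − 9h = 08:45 local.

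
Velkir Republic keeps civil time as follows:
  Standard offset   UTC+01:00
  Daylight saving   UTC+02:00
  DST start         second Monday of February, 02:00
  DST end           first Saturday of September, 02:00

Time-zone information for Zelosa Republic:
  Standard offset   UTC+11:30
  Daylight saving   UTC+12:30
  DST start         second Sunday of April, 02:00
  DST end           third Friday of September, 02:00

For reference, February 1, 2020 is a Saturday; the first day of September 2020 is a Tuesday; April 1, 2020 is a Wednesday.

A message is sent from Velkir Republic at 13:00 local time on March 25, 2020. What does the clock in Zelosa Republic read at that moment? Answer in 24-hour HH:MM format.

22:30

1 February 2020 is a Saturday, so the first Monday is February 3 and the second is February 10.
1 September 2020 is a Tuesday, so the first Saturday is September 5.
March 25, 2020 lies within the daylight-saving period (10 February – 5 September), so Velkir Republic is on daylight time, UTC+02:00.
13:00 Velkir Republic − 2h = 11:00 UTC.
1 April 2020 is a Wednesday, so the first Sunday is April 5 and the second is April 12.
1 September 2020 is a Tuesday, so the first Friday is September 4 and the third is September 18.
At the standard offset (UTC+11:30), 11:00 UTC + 11h30m = 22:30 Zelosa Republic standard time.
The standard-time date in Zelosa Republic, March 25, 2020, does not fall between 12 April and 18 September, so daylight saving is not in effect and Zelosa Republic is at UTC+11:30.
11:00 UTC + 11h30m = 22:30 Zelosa Republic.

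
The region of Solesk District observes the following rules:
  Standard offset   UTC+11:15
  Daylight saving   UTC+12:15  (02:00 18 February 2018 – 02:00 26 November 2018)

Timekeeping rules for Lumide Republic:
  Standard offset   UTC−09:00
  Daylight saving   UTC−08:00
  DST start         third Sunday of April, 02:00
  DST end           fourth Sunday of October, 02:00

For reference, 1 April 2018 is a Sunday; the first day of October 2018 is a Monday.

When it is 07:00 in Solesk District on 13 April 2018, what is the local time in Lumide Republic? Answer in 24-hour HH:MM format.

13 April 2018 lies within the daylight-saving period (18 February – 26 November), so Solesk District is on daylight time, UTC+12:15.
07:00 Solesk District − 12h15m = 18:45 UTC (rolling into the previous day, 12 April 2018).
1 April 2018 is a Sunday, so the first Sunday is April 1 and the third is April 15.
1 October 2018 is a Monday, so the first Sunday is October 7 and the fourth is October 28.
At the standard offset (UTC−09:00), 18:45 UTC − 9h = 09:45 Lumide Republic standard time.
Daylight saving runs 15 April – 28 October; the standard-time date in Lumide Republic, 12 April 2018, is outside that window, so Lumide Republic is on standard time at UTC−09:00.
18:45 UTC − 9h = 09:45 Lumide Republic.

09:45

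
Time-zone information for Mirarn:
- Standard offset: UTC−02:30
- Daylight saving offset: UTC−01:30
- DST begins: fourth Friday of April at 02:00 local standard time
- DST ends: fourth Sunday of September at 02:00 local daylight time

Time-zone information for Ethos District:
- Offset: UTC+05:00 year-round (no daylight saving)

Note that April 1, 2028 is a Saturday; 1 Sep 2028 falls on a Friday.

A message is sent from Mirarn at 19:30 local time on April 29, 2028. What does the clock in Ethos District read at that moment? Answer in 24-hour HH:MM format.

1 April 2028 is a Saturday, so the first Friday is April 7 and the fourth is April 28.
1 September 2028 is a Friday, so the first Sunday is September 3 and the fourth is September 24.
Daylight saving runs 28 April – 24 September; April 29, 2028 is inside that window, so Mirarn is at UTC−01:30.
19:30 Mirarn + 1h30m = 21:00 UTC.
Ethos District stays on UTC+05:00 all year.
21:00 UTC + 5h = 02:00 Ethos District (rolling into the next day, 30 April 2028).

02:00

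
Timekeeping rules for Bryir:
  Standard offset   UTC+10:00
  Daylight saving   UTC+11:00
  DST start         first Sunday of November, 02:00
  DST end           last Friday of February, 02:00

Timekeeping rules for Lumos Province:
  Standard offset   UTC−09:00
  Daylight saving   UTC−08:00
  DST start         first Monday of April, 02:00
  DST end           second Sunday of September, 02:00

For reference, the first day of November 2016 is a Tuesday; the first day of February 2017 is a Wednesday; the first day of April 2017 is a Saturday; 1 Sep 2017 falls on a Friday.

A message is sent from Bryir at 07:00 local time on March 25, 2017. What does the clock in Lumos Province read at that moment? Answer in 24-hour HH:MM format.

12:00

1 November 2016 is a Tuesday, so the first Sunday is November 6.
1 February 2017 is a Wednesday, so Fridays fall on 3, 10, 17, 24; the last is February 24.
March 25, 2017 is outside the daylight-saving period (6 November 2016 – 24 February 2017), so Bryir is on standard time, UTC+10:00.
07:00 Bryir − 10h = 21:00 UTC (rolling into the previous day, 24 March 2017).
1 April 2017 is a Saturday, so the first Monday is April 3.
1 September 2017 is a Friday, so the first Sunday is September 3 and the second is September 10.
At the standard offset (UTC−09:00), 21:00 UTC − 9h = 12:00 Lumos Province standard time.
The standard-time date in Lumos Province, March 24, 2017, is outside the daylight-saving period (3 April – 10 September), so Lumos Province is on standard time, UTC−09:00.
21:00 UTC − 9h = 12:00 Lumos Province.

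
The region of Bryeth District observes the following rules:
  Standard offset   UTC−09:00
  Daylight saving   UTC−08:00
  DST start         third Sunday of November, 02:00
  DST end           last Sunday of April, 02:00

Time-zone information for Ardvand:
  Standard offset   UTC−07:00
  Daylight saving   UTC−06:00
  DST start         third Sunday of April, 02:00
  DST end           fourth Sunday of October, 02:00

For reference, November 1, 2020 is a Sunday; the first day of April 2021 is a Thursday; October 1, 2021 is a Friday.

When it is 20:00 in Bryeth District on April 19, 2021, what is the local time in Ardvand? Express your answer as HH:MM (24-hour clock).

22:00

1 November 2020 is a Sunday, so the first Sunday is November 1 and the third is November 15.
1 April 2021 is a Thursday, so Sundays fall on 4, 11, 18, 25; the last is April 25.
April 19, 2021 lies within the daylight-saving period (15 November 2020 – 25 April 2021), so Bryeth District is on daylight time, UTC−08:00.
20:00 Bryeth District + 8h = 04:00 UTC (rolling into the next day, 20 April 2021).
1 April 2021 is a Thursday, so the first Sunday is April 4 and the third is April 18.
1 October 2021 is a Friday, so the first Sunday is October 3 and the fourth is October 24.
At the standard offset (UTC−07:00), 04:00 UTC − 7h = 21:00 Ardvand standard time (rolling into the previous day, 19 April 2021).
The standard-time date in Ardvand, April 19, 2021, falls between 18 April and 24 October, so daylight saving is in effect and Ardvand is at UTC−06:00.
04:00 UTC − 6h = 22:00 Ardvand (rolling into the previous day, 19 April 2021).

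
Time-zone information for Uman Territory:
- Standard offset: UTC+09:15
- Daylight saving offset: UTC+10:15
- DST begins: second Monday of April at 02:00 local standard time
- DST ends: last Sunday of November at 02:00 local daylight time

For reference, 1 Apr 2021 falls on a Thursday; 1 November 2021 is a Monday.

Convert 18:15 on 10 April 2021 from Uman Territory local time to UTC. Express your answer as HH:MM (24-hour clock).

09:00

1 April 2021 is a Thursday, so the first Monday is April 5 and the second is April 12.
1 November 2021 is a Monday, so Sundays fall on 7, 14, 21, 28; the last is November 28.
10 April 2021 is outside the daylight-saving period (12 April – 28 November), so Uman Territory is on standard time, UTC+09:15.
18:15 local − 9h15m = 09:00 UTC.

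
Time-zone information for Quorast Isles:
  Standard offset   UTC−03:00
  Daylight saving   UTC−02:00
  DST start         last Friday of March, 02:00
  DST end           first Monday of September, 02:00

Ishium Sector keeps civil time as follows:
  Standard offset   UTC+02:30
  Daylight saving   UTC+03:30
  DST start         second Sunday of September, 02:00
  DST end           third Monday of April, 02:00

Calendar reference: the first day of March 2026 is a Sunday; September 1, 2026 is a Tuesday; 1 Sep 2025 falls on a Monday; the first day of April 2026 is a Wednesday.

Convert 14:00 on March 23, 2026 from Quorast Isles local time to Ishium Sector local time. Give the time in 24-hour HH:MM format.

1 March 2026 is a Sunday, so Fridays fall on 6, 13, 20, 27; the last is March 27.
1 September 2026 is a Tuesday, so the first Monday is September 7.
Daylight saving runs 27 March – 7 September; March 23, 2026 is outside that window, so Quorast Isles is on standard time at UTC−03:00.
14:00 Quorast Isles + 3h = 17:00 UTC.
1 September 2025 is a Monday, so the first Sunday is September 7 and the second is September 14.
1 April 2026 is a Wednesday, so the first Monday is April 6 and the third is April 20.
At the standard offset (UTC+02:30), 17:00 UTC + 2h30m = 19:30 Ishium Sector standard time.
The standard-time date in Ishium Sector, March 23, 2026, lies within the daylight-saving period (14 September 2025 – 20 April 2026), so Ishium Sector is on daylight time, UTC+03:30.
17:00 UTC + 3h30m = 20:30 Ishium Sector.

20:30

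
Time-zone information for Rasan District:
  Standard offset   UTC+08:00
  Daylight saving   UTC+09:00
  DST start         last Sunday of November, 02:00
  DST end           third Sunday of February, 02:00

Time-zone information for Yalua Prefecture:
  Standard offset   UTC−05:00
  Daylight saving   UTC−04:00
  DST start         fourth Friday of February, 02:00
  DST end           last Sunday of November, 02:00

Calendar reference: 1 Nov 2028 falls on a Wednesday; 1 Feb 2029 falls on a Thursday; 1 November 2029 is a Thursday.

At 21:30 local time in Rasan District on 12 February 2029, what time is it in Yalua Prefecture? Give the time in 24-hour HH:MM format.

07:30

1 November 2028 is a Wednesday, so Sundays fall on 5, 12, 19, 26; the last is November 26.
1 February 2029 is a Thursday, so the first Sunday is February 4 and the third is February 18.
12 February 2029 lies within the daylight-saving period (26 November 2028 – 18 February 2029), so Rasan District is on daylight time, UTC+09:00.
21:30 Rasan District − 9h = 12:30 UTC.
1 February 2029 is a Thursday, so the first Friday is February 2 and the fourth is February 23.
1 November 2029 is a Thursday, so Sundays fall on 4, 11, 18, 25; the last is November 25.
At the standard offset (UTC−05:00), 12:30 UTC − 5h = 07:30 Yalua Prefecture standard time.
Daylight saving runs 23 February – 25 November; the standard-time date in Yalua Prefecture, 12 February 2029, is outside that window, so Yalua Prefecture is on standard time at UTC−05:00.
12:30 UTC − 5h = 07:30 Yalua Prefecture.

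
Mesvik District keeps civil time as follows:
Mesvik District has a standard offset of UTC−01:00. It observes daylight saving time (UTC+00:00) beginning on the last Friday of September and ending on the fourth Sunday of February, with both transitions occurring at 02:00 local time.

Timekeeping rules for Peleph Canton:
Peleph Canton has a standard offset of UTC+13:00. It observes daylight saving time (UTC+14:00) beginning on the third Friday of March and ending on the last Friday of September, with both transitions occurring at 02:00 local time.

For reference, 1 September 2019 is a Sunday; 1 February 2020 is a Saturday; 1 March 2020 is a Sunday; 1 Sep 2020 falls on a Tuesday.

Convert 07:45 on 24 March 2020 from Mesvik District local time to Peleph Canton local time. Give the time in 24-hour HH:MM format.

22:45

1 September 2019 is a Sunday, so Fridays fall on 6, 13, 20, 27; the last is September 27.
1 February 2020 is a Saturday, so the first Sunday is February 2 and the fourth is February 23.
24 March 2020 does not fall between 27 September 2019 and 23 February 2020, so daylight saving is not in effect and Mesvik District is at UTC−01:00.
07:45 Mesvik District + 1h = 08:45 UTC.
1 March 2020 is a Sunday, so the first Friday is March 6 and the third is March 20.
1 September 2020 is a Tuesday, so Fridays fall on 4, 11, 18, 25; the last is September 25.
At the standard offset (UTC+13:00), 08:45 UTC + 13h = 21:45 Peleph Canton standard time.
The standard-time date in Peleph Canton, 24 March 2020, falls between 20 March and 25 September, so daylight saving is in effect and Peleph Canton is at UTC+14:00.
08:45 UTC + 14h = 22:45 Peleph Canton.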